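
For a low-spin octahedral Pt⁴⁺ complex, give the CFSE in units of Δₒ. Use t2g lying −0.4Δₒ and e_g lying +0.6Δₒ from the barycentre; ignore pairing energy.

-2.4 Δₒ

Pt sits in group 10; removing 4 electrons leaves Pt⁴⁺ with 10 − 4 = 6 d electrons.
Configuration: t2g^6 e_g^0.
CFSE = 6(-0.4Δₒ) + 0(0.6Δₒ) = -2.4Δₒ + 0.0Δₒ = -2.4Δₒ.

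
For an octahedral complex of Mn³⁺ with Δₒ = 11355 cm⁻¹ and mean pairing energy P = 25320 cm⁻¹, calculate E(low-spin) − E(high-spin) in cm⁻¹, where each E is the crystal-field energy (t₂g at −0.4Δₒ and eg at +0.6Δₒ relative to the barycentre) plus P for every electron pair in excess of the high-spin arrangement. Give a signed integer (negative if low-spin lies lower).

Mn sits in group 7; removing 3 electrons leaves Mn³⁺ with 7 − 3 = 4 d electrons.
In the high-spin limit (t₂g³ eg¹) the orbital term is -0.6Δₒ = -6813 cm⁻¹, with no excess pairing.
Low-spin t₂g⁴ eg⁰ gives -1.6Δₒ = -18168 cm⁻¹, but forming 1 extra pair costs 1P = 25320 cm⁻¹, so E(LS) = -18168 + 25320 = 7152 cm⁻¹.
Thus E(LS) − E(HS) = 13965 cm⁻¹.

13965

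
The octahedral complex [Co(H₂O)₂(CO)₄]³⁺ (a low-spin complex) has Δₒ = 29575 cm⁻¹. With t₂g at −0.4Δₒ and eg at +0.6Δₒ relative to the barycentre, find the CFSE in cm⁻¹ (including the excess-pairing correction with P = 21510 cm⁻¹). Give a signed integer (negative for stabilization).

-27960

Ligand charges: 2×(+0) from H₂O and 4×(+0) from CO sum to +0; with overall charge +3, Co is +3.
Co³⁺: group 9, so d-count = 9 − 3 = 6.
Electron filling gives t₂g⁶ eg⁰.
The orbital stabilization is -2.4Δₒ = -2.4 × 29575 = -70980 cm⁻¹.
Relative to high-spin t₂g⁴ eg² (1 paired), the low-spin configuration has 2 additional pairs, contributing +2 × 21510 = +43020 cm⁻¹.
Overall CFSE = -70980 + 43020 = -27960 cm⁻¹.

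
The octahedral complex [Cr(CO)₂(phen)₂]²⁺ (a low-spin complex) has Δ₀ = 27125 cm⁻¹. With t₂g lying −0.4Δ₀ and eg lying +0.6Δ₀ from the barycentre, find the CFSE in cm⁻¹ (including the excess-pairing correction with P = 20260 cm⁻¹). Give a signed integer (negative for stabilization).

Ligand charges: 2×(+0) from CO and 2×(+0) from phen sum to +0; with overall charge +2, Cr is +2.
Cr is in group 6, so Cr²⁺ is d⁴ (6 − 2 = 4).
The d⁴ electrons fill as t₂g⁴ eg⁰.
CFSE(orbital) = 4×(-0.4Δ₀) + 0×(0.6Δ₀) = -1.6Δ₀; with Δ₀ = 27125 cm⁻¹ that is -43400 cm⁻¹.
Relative to high-spin t₂g³ eg¹ (0 paired), the low-spin configuration has 1 additional pair, contributing +1 × 20260 = +20260 cm⁻¹.
Net CFSE = -43400 + 20260 = -23140 cm⁻¹.

-23140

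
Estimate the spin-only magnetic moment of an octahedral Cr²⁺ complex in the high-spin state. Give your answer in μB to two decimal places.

Cr sits in group 6; removing 2 electrons leaves Cr²⁺ with 6 − 2 = 4 d electrons.
Configuration: t₂g³ eg¹ → 4 unpaired electrons.
μ(spin-only) = √[4(4+2)] = √24 ≈ 4.90 μB.

4.90 μB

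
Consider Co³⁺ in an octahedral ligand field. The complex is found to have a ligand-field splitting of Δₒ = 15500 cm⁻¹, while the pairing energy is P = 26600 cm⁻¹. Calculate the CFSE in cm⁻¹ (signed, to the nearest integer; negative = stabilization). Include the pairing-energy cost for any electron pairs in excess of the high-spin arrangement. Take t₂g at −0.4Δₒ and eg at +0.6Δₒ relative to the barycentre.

Group 9 minus oxidation state +3 gives a d⁶ configuration for Co³⁺.
Here Δₒ < P (15500 < 26600), so the high-spin state is favoured.
That gives t₂g⁴ eg².
Orbital CFSE = -0.4Δₒ = -0.4 × 15500 = -6200 cm⁻¹.
High-spin has no excess pairs, so no pairing correction applies.

-6200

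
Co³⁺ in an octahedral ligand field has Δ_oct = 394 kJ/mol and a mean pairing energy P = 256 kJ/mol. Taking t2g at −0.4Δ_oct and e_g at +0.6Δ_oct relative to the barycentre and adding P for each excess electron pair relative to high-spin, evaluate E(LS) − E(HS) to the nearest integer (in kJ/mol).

Co sits in group 9; removing 3 electrons leaves Co³⁺ with 9 − 3 = 6 d electrons.
High-spin d⁶ fills as t2g^4 e_g^2 with CFSE 4(−0.4) + 2(+0.6) = -0.4Δ_oct = -158 kJ/mol.
For low-spin the configuration is t2g^6 e_g^0: orbital energy -2.4 × 394 = -946 kJ/mol, and 2 additional pairs relative to high-spin add 512 kJ/mol, giving -434 kJ/mol.
E(LS) − E(HS) = -434 − (-158) = -276 kJ/mol.

-276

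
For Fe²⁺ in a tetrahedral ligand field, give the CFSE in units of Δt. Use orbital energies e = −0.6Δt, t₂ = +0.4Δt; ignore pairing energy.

Group 8 minus oxidation state +2 gives a d⁶ configuration for Fe²⁺.
Tetrahedral fields are weak (Δₜ ≈ 4/9 Δₒ), so electrons fill high-spin.
Configuration: e³ t₂³.
CFSE = 3(-0.6Δt) + 3(0.4Δt) = -1.8Δt + 1.2Δt = -0.6Δt.

-0.6 Δt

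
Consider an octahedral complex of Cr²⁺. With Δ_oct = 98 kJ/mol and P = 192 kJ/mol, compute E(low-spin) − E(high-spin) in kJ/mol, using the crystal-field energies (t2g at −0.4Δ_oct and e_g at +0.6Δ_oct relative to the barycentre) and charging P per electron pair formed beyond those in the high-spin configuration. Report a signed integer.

94

Group 6 minus oxidation state +2 gives a d⁴ configuration for Cr²⁺.
In the high-spin limit (t2g^3 e_g^1) the orbital term is -0.6Δ_oct = -59 kJ/mol, with no excess pairing.
Low-spin t2g^4 e_g^0 gives -1.6Δ_oct = -157 kJ/mol, but forming 1 extra pair costs 1P = 192 kJ/mol, so E(LS) = -157 + 192 = 35 kJ/mol.
The difference is 35 − (-59) = 94 kJ/mol, so high-spin lies lower.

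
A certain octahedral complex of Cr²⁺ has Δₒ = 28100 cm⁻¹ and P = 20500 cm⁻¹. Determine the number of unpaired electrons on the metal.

Cr²⁺: group 6, so d-count = 6 − 2 = 4.
Δₒ > P, so pairing is preferred: the ground state is low-spin.
Filling d⁴ accordingly: t₂g⁴ eg⁰.
Unpaired electrons: 2.

2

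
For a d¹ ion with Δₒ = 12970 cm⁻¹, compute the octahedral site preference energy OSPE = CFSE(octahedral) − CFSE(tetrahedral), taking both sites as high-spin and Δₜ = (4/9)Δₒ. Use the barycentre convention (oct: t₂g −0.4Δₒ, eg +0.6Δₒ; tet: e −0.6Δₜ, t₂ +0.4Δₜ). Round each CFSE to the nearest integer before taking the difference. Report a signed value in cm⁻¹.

-1729

In an octahedral site d¹ (HS) is t₂g¹ eg⁰, giving CFSE(oct) = -0.4Δₒ = -5188 cm⁻¹.
Tetrahedral: e¹ t₂⁰, CFSE = 1(−0.6) + 0(+0.4) = -0.6Δₜ = -0.6 × (4/9) × 12970 = -3459 cm⁻¹.
OSPE = CFSE(oct) − CFSE(tet) = -5188 − (-3459) = -1729 cm⁻¹.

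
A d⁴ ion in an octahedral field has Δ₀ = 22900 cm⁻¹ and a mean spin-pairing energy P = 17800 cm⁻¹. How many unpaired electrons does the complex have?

Here Δ₀ > P (22900 > 17800), so the low-spin state is favoured.
Configuration: t₂g⁴ eg⁰.
Unpaired electrons: 2.

2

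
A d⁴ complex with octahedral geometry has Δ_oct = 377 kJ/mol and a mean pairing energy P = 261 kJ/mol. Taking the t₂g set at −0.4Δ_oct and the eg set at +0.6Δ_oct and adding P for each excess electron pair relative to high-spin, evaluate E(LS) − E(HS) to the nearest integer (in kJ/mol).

High-spin: t₂g³ eg¹, CFSE = -0.6Δ_oct = -226 kJ/mol.
For low-spin the configuration is t₂g⁴ eg⁰: orbital energy -1.6 × 377 = -603 kJ/mol, and 1 additional pair relative to high-spin adds 261 kJ/mol, giving -342 kJ/mol.
Thus E(LS) − E(HS) = -116 kJ/mol.

-116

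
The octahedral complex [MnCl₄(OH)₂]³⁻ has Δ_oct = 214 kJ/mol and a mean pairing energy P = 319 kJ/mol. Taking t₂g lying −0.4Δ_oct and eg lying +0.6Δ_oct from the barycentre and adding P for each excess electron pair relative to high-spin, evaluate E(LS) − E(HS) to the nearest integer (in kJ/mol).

Ligand charges: 4×(-1) from Cl⁻ and 2×(-1) from OH⁻ sum to -6; with overall charge -3, Mn is +3.
Mn sits in group 7; removing 3 electrons leaves Mn³⁺ with 7 − 3 = 4 d electrons.
In the high-spin limit (t₂g³ eg¹) the orbital term is -0.6Δ_oct = -128 kJ/mol, with no excess pairing.
For low-spin the configuration is t₂g⁴ eg⁰: orbital energy -1.6 × 214 = -342 kJ/mol, and 1 additional pair relative to high-spin adds 319 kJ/mol, giving -23 kJ/mol.
E(LS) − E(HS) = -23 − (-128) = 105 kJ/mol.

105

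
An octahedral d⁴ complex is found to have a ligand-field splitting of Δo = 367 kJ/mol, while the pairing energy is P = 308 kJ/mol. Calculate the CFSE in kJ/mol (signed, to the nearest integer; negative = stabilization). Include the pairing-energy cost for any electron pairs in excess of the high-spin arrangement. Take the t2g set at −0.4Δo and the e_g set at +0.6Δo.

-279

Here Δo > P (367 > 308), so the low-spin state is favoured.
That gives t2g^4 e_g^0.
Orbital CFSE = -1.6Δo = -1.6 × 367 = -587 kJ/mol.
Excess pairs vs high-spin: 1 − 0 = 1; pairing cost = +308 kJ/mol.
Net CFSE = -587 + 308 = -279 kJ/mol.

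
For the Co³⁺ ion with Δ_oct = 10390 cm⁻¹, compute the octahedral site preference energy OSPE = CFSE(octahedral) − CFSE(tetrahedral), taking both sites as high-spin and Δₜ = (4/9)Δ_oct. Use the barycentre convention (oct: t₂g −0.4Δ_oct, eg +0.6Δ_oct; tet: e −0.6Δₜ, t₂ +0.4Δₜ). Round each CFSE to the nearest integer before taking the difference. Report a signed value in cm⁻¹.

Co sits in group 9; removing 3 electrons leaves Co³⁺ with 9 − 3 = 6 d electrons.
Octahedral (high-spin): t2g^4 e_g^2, CFSE = 4(−0.4) + 2(+0.6) = -0.4Δ_oct = -0.4 × 10390 = -4156 cm⁻¹.
In a tetrahedral site the filling is e^3 t2^3: CFSE(tet) = -0.6Δₜ = -0.6 × (4/9)(10390) = -2771 cm⁻¹.
OSPE = CFSE(oct) − CFSE(tet) = -4156 − (-2771) = -1385 cm⁻¹.

-1385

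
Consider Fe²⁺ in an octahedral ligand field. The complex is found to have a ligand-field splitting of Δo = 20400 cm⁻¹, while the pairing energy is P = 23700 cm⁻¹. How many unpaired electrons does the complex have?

Fe sits in group 8; removing 2 electrons leaves Fe²⁺ with 8 − 2 = 6 d electrons.
Here Δo < P (20400 < 23700), so the high-spin state is favoured.
Configuration: t₂g⁴ eg².
Unpaired electrons: 4.

4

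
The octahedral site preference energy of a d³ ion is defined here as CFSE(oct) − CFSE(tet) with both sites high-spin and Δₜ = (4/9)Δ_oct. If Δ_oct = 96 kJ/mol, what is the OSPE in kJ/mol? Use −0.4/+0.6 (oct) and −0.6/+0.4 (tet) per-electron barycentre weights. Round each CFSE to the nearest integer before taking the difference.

-81

Octahedral high-spin t₂g³ eg⁰: CFSE = -1.2 × 96 = -115 kJ/mol.
In a tetrahedral site the filling is e² t₂¹: CFSE(tet) = -0.8Δₜ = -0.8 × (4/9)(96) = -34 kJ/mol.
Subtracting, OSPE = -115 − (-34) = -81 kJ/mol.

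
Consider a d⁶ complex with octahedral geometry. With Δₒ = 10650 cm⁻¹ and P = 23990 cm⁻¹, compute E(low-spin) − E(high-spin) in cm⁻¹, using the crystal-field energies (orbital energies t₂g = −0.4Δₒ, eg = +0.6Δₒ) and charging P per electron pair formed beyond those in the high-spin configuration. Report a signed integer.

26680

In the high-spin limit (t₂g⁴ eg²) the orbital term is -0.4Δₒ = -4260 cm⁻¹, with no excess pairing.
Low-spin: t₂g⁶ eg⁰, orbital CFSE = -2.4Δₒ = -25560 cm⁻¹; plus 2 excess pairs × P = +47980 cm⁻¹; total 22420 cm⁻¹.
The difference is 22420 − (-4260) = 26680 cm⁻¹, so high-spin lies lower.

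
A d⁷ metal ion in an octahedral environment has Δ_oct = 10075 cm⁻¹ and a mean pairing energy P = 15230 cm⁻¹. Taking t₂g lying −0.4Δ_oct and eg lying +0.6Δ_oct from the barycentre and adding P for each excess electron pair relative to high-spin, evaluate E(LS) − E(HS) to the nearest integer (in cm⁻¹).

5155

In the high-spin limit (t₂g⁵ eg²) the orbital term is -0.8Δ_oct = -8060 cm⁻¹, with no excess pairing.
Low-spin: t₂g⁶ eg¹, orbital CFSE = -1.8Δ_oct = -18135 cm⁻¹; plus 1 excess pair × P = +15230 cm⁻¹; total -2905 cm⁻¹.
The difference is -2905 − (-8060) = 5155 cm⁻¹, so high-spin lies lower.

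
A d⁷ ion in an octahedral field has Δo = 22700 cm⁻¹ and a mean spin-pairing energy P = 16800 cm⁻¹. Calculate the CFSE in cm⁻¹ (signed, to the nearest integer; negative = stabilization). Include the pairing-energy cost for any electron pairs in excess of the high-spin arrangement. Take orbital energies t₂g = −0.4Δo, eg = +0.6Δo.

Since Δo = 22700 cm⁻¹ > P = 16800 cm⁻¹, the complex adopts the low-spin configuration.
That gives t₂g⁶ eg¹.
Orbital CFSE = -1.8Δo = -1.8 × 22700 = -40860 cm⁻¹.
Excess pairs vs high-spin: 3 − 2 = 1; pairing cost = +16800 cm⁻¹.
Net CFSE = -40860 + 16800 = -24060 cm⁻¹.

-24060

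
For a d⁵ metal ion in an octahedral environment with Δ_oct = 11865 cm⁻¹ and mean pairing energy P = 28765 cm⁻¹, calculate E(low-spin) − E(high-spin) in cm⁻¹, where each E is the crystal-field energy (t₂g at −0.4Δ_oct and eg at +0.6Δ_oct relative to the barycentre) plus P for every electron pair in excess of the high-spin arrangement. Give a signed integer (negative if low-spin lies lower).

33800

High-spin d⁵ fills as t₂g³ eg² with CFSE 3(−0.4) + 2(+0.6) = 0.0Δ_oct = 0 cm⁻¹.
Low-spin: t₂g⁵ eg⁰, orbital CFSE = -2.0Δ_oct = -23730 cm⁻¹; plus 2 excess pairs × P = +57530 cm⁻¹; total 33800 cm⁻¹.
Thus E(LS) − E(HS) = 33800 cm⁻¹.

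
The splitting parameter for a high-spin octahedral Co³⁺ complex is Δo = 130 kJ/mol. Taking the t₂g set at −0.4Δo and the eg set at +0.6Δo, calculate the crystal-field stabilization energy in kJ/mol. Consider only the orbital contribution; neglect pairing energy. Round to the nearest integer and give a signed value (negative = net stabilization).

Co sits in group 9; removing 3 electrons leaves Co³⁺ with 9 − 3 = 6 d electrons.
Electron filling gives t₂g⁴ eg².
Orbital CFSE = 4(-0.4) + 2(0.6) = -0.4Δo = -0.4 × 130 = -52 kJ/mol.

-52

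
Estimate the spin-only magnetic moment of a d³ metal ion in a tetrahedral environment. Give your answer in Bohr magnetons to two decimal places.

Tetrahedral splitting is small, so the complex is high-spin.
Configuration: e² t₂¹ → 3 unpaired electrons.
μ(spin-only) = √[3(3+2)] = √15 ≈ 3.87 Bohr magnetons.

3.87 Bohr magnetons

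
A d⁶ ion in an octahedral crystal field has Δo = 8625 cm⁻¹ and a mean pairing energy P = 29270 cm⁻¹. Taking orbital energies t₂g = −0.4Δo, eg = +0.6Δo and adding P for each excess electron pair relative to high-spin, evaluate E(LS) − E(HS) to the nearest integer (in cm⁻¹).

41290

In the high-spin limit (t₂g⁴ eg²) the orbital term is -0.4Δo = -3450 cm⁻¹, with no excess pairing.
Low-spin: t₂g⁶ eg⁰, orbital CFSE = -2.4Δo = -20700 cm⁻¹; plus 2 excess pairs × P = +58540 cm⁻¹; total 37840 cm⁻¹.
Thus E(LS) − E(HS) = 41290 cm⁻¹.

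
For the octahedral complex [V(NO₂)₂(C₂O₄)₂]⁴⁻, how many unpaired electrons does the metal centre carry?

Ligand charges: 2×(-1) from NO₂⁻ and 2×(-2) from C₂O₄²⁻ sum to -6; with overall charge -4, V is +2.
V²⁺: group 5, so d-count = 5 − 2 = 3.
Configuration: t₂g³ eg⁰, giving 3 unpaired electrons.

3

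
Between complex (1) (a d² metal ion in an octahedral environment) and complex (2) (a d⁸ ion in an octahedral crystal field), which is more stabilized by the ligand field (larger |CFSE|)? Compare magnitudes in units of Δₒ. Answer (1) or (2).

(1): For octahedral d² the high- and low-spin configurations coincide; t2g^2 e_g^0, CFSE = -0.8Δₒ.
(2): t₂g⁶ eg², CFSE = -1.2Δₒ.
So (2) has the larger |CFSE|.

(2)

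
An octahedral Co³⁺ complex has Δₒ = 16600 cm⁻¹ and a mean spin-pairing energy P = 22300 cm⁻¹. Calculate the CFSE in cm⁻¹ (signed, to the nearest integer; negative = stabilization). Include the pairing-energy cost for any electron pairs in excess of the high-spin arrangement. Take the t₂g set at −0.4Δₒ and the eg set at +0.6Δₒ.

-6640

Co is in group 9, so Co³⁺ is d⁶ (9 − 3 = 6).
Δₒ < P, so pairing is avoided: the ground state is high-spin.
Configuration: t₂g⁴ eg².
Orbital CFSE = -0.4Δₒ = -0.4 × 16600 = -6640 cm⁻¹.
High-spin has no excess pairs, so no pairing correction applies.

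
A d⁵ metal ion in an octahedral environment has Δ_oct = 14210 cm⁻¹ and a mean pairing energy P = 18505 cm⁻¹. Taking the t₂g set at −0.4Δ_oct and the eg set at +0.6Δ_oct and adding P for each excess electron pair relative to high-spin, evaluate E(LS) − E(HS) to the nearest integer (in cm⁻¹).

8590

High-spin: t₂g³ eg², CFSE = 0.0Δ_oct = 0 cm⁻¹.
For low-spin the configuration is t₂g⁵ eg⁰: orbital energy -2.0 × 14210 = -28420 cm⁻¹, and 2 additional pairs relative to high-spin add 37010 cm⁻¹, giving 8590 cm⁻¹.
Thus E(LS) − E(HS) = 8590 cm⁻¹.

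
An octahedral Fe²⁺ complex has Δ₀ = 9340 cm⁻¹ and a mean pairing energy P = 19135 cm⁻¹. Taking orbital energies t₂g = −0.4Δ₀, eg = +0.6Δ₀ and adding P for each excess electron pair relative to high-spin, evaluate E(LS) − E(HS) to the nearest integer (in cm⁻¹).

Fe sits in group 8; removing 2 electrons leaves Fe²⁺ with 8 − 2 = 6 d electrons.
In the high-spin limit (t₂g⁴ eg²) the orbital term is -0.4Δ₀ = -3736 cm⁻¹, with no excess pairing.
For low-spin the configuration is t₂g⁶ eg⁰: orbital energy -2.4 × 9340 = -22416 cm⁻¹, and 2 additional pairs relative to high-spin add 38270 cm⁻¹, giving 15854 cm⁻¹.
E(LS) − E(HS) = 15854 − (-3736) = 19590 cm⁻¹.

19590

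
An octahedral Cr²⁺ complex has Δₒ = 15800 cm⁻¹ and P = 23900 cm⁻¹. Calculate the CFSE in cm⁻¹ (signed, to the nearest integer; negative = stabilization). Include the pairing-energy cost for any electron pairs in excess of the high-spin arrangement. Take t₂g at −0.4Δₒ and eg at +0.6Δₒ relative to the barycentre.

-9480

Cr sits in group 6; removing 2 electrons leaves Cr²⁺ with 6 − 2 = 4 d electrons.
Here Δₒ < P (15800 < 23900), so the high-spin state is favoured.
Filling d⁴ accordingly: t₂g³ eg¹.
Orbital CFSE = -0.6Δₒ = -0.6 × 15800 = -9480 cm⁻¹.
High-spin has no excess pairs, so no pairing correction applies.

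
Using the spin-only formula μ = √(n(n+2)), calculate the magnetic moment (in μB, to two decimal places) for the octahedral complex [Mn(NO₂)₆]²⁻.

Each NO₂⁻ contributes -1; 6 × (-1) = -6. With overall charge -2, Mn is in the +4 oxidation state.
Group 7 minus oxidation state +4 gives a d³ configuration for Mn⁴⁺.
Configuration: t2g^3 e_g^0 → 3 unpaired electrons.
μ(spin-only) = √[3(3+2)] = √15 ≈ 3.87 μB.

3.87 μB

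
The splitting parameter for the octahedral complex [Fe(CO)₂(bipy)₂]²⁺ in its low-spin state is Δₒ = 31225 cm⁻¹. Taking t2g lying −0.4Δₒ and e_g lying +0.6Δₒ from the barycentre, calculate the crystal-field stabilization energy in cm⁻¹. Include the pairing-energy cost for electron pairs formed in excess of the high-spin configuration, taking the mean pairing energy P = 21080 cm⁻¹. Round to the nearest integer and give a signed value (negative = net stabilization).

-32780

Ligand charges: 2×(+0) from CO and 2×(+0) from bipy sum to +0; with overall charge +2, Fe is +2.
Group 8 minus oxidation state +2 gives a d⁶ configuration for Fe²⁺.
Configuration: t2g^6 e_g^0.
CFSE(orbital) = 6×(-0.4Δₒ) + 0×(0.6Δₒ) = -2.4Δₒ; with Δₒ = 31225 cm⁻¹ that is -74940 cm⁻¹.
Relative to high-spin t2g^4 e_g^2 (1 paired), the low-spin configuration has 2 additional pairs, contributing +2 × 21080 = +42160 cm⁻¹.
Overall CFSE = -74940 + 42160 = -32780 cm⁻¹.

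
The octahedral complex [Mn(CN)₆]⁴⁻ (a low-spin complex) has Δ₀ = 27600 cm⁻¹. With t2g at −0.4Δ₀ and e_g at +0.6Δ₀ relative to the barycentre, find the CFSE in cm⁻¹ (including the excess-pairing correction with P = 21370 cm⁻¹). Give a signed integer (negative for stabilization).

Each CN⁻ contributes -1; 6 × (-1) = -6. With overall charge -4, Mn is in the +2 oxidation state.
Mn²⁺: group 7, so d-count = 7 − 2 = 5.
Configuration: t2g^5 e_g^0.
The orbital stabilization is -2.0Δ₀ = -2.0 × 27600 = -55200 cm⁻¹.
Relative to high-spin t2g^3 e_g^2 (0 paired), the low-spin configuration has 2 additional pairs, contributing +2 × 21370 = +42740 cm⁻¹.
Overall CFSE = -55200 + 42740 = -12460 cm⁻¹.

-12460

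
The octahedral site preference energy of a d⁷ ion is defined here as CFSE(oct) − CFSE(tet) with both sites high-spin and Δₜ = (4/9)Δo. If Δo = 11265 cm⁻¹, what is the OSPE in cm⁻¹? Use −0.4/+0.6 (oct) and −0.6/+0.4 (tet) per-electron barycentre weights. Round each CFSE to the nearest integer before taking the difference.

Octahedral high-spin t2g^5 e_g^2: CFSE = -0.8 × 11265 = -9012 cm⁻¹.
Tetrahedral: e^4 t2^3, CFSE = 4(−0.6) + 3(+0.4) = -1.2Δₜ = -1.2 × (4/9) × 11265 = -6008 cm⁻¹.
Subtracting, OSPE = -9012 − (-6008) = -3004 cm⁻¹.

-3004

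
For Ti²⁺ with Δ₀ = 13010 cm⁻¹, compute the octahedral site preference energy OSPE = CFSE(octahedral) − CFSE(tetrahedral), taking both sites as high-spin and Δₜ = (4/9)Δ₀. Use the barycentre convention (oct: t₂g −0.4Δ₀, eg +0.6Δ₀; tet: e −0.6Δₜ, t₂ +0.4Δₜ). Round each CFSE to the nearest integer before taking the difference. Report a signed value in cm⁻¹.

-3469

Ti²⁺: group 4, so d-count = 4 − 2 = 2.
Octahedral high-spin t₂g² eg⁰: CFSE = -0.8 × 13010 = -10408 cm⁻¹.
In a tetrahedral site the filling is e² t₂⁰: CFSE(tet) = -1.2Δₜ = -1.2 × (4/9)(13010) = -6939 cm⁻¹.
OSPE = -10408 − (-6939) = -3469 cm⁻¹.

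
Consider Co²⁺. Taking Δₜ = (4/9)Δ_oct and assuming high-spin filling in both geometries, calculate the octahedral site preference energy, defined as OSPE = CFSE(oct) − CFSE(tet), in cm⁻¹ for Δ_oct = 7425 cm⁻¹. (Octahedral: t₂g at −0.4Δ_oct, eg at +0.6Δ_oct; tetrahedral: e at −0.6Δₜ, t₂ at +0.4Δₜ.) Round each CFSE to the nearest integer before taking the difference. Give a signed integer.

-1980

Co sits in group 9; removing 2 electrons leaves Co²⁺ with 9 − 2 = 7 d electrons.
In an octahedral site d⁷ (HS) is t₂g⁵ eg², giving CFSE(oct) = -0.8Δ_oct = -5940 cm⁻¹.
Tetrahedral: e⁴ t₂³, CFSE = 4(−0.6) + 3(+0.4) = -1.2Δₜ = -1.2 × (4/9) × 7425 = -3960 cm⁻¹.
OSPE = CFSE(oct) − CFSE(tet) = -5940 − (-3960) = -1980 cm⁻¹.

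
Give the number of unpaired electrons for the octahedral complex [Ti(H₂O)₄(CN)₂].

2

Ligand charges: 4×(+0) from H₂O and 2×(-1) from CN⁻ sum to -2; with overall charge +0, Ti is +2.
Ti sits in group 4; removing 2 electrons leaves Ti²⁺ with 4 − 2 = 2 d electrons.
Configuration: t2g^2 e_g^0, giving 2 unpaired electrons.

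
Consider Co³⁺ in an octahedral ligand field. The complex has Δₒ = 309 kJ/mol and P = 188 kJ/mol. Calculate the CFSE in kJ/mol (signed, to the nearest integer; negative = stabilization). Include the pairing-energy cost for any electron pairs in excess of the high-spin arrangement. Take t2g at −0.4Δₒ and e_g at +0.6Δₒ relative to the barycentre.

Group 9 minus oxidation state +3 gives a d⁶ configuration for Co³⁺.
Δₒ > P, so pairing is preferred: the ground state is low-spin.
Configuration: t2g^6 e_g^0.
Orbital CFSE = -2.4Δₒ = -2.4 × 309 = -742 kJ/mol.
Excess pairs vs high-spin: 3 − 1 = 2; pairing cost = +376 kJ/mol.
Net CFSE = -742 + 376 = -366 kJ/mol.

-366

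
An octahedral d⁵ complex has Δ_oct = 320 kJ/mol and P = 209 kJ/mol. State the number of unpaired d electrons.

With Δ_oct > P the complex is low-spin.
Configuration: t₂g⁵ eg⁰.
Unpaired electrons: 1.

1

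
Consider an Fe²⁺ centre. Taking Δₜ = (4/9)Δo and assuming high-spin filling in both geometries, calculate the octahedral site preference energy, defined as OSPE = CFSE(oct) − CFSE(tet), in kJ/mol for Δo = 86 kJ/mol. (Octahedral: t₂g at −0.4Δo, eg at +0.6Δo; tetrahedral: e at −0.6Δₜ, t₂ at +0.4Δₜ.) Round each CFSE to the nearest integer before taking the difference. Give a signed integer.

Fe is in group 8, so Fe²⁺ is d⁶ (8 − 2 = 6).
In an octahedral site d⁶ (HS) is t₂g⁴ eg², giving CFSE(oct) = -0.4Δo = -34 kJ/mol.
Tetrahedral: e³ t₂³, CFSE = 3(−0.6) + 3(+0.4) = -0.6Δₜ = -0.6 × (4/9) × 86 = -23 kJ/mol.
Subtracting, OSPE = -34 − (-23) = -11 kJ/mol.

-11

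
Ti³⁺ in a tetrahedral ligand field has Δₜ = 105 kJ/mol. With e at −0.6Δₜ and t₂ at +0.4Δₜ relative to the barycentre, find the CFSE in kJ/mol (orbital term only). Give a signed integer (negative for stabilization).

Ti³⁺: group 4, so d-count = 4 − 3 = 1.
Tetrahedral fields are weak (Δₜ ≈ 4/9 Δₒ), so electrons fill high-spin.
Electron filling gives e¹ t₂⁰.
CFSE(orbital) = 1×(-0.6Δₜ) + 0×(0.4Δₜ) = -0.6Δₜ; with Δₜ = 105 kJ/mol that is -63 kJ/mol.

-63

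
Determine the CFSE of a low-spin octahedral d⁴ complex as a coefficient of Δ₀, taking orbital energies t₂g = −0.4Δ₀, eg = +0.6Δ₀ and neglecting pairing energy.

-1.6 Δ₀

Configuration: t₂g⁴ eg⁰.
CFSE = 4(-0.4Δ₀) + 0(0.6Δ₀) = -1.6Δ₀ + 0.0Δ₀ = -1.6Δ₀.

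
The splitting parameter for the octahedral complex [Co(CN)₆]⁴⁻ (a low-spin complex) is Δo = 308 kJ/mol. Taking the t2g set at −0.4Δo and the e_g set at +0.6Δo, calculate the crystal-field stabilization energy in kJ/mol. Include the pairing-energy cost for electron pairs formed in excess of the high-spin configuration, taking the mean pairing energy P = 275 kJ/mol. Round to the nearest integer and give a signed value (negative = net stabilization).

Each CN⁻ contributes -1; 6 × (-1) = -6. With overall charge -4, Co is in the +2 oxidation state.
Co sits in group 9; removing 2 electrons leaves Co²⁺ with 9 − 2 = 7 d electrons.
Configuration: t2g^6 e_g^1.
Orbital CFSE = 6(-0.4) + 1(0.6) = -1.8Δo = -1.8 × 308 = -554 kJ/mol.
High-spin d⁷ would be t2g^5 e_g^2 with 2 pairs; low-spin has 3, so 1 excess pair costs +1P = +275 kJ/mol.
Net CFSE = -554 + 275 = -279 kJ/mol.

-279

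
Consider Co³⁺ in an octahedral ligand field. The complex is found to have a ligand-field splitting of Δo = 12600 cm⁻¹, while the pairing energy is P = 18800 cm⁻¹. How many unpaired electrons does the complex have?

4

Co sits in group 9; removing 3 electrons leaves Co³⁺ with 9 − 3 = 6 d electrons.
Here Δo < P (12600 < 18800), so the high-spin state is favoured.
That gives t₂g⁴ eg².
Unpaired electrons: 4.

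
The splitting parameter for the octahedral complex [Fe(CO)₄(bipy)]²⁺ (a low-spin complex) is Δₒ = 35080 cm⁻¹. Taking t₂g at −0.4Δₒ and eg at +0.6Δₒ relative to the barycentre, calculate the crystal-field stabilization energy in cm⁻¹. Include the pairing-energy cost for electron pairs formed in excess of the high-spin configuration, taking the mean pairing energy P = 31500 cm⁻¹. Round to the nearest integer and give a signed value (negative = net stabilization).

-21192

Ligand charges: 4×(+0) from CO and 1×(+0) from bipy sum to +0; with overall charge +2, Fe is +2.
Group 8 minus oxidation state +2 gives a d⁶ configuration for Fe²⁺.
Configuration: t₂g⁶ eg⁰.
CFSE(orbital) = 6×(-0.4Δₒ) + 0×(0.6Δₒ) = -2.4Δₒ; with Δₒ = 35080 cm⁻¹ that is -84192 cm⁻¹.
High-spin d⁶ would be t₂g⁴ eg² with 1 pair; low-spin has 3, so 2 excess pairs cost +2P = +63000 cm⁻¹.
Overall CFSE = -84192 + 63000 = -21192 cm⁻¹.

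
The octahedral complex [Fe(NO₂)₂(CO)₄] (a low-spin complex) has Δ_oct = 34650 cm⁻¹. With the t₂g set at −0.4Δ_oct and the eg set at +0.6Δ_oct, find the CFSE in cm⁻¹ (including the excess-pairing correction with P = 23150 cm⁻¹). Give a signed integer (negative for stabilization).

-36860

Ligand charges: 2×(-1) from NO₂⁻ and 4×(+0) from CO sum to -2; with overall charge +0, Fe is +2.
Fe is in group 8, so Fe²⁺ is d⁶ (8 − 2 = 6).
Electron filling gives t₂g⁶ eg⁰.
Orbital CFSE = 6(-0.4) + 0(0.6) = -2.4Δ_oct = -2.4 × 34650 = -83160 cm⁻¹.
Relative to high-spin t₂g⁴ eg² (1 paired), the low-spin configuration has 2 additional pairs, contributing +2 × 23150 = +46300 cm⁻¹.
Net CFSE = -83160 + 46300 = -36860 cm⁻¹.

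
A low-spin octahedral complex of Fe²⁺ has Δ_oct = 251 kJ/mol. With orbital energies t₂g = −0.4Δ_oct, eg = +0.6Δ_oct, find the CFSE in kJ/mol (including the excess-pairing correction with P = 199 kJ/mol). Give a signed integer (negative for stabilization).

-204

Group 8 minus oxidation state +2 gives a d⁶ configuration for Fe²⁺.
Configuration: t₂g⁶ eg⁰.
The orbital stabilization is -2.4Δ_oct = -2.4 × 251 = -602 kJ/mol.
Pairing penalty: 3 pairs vs 1 in the high-spin reference → 2 extra × P = 398 kJ/mol.
Overall CFSE = -602 + 398 = -204 kJ/mol.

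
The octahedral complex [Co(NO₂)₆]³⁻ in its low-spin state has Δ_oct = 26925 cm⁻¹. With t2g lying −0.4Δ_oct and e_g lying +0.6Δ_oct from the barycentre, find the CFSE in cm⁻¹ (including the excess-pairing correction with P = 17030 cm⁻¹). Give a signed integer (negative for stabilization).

-30560

Each NO₂⁻ contributes -1; 6 × (-1) = -6. With overall charge -3, Co is in the +3 oxidation state.
Co sits in group 9; removing 3 electrons leaves Co³⁺ with 9 − 3 = 6 d electrons.
Configuration: t2g^6 e_g^0.
CFSE(orbital) = 6×(-0.4Δ_oct) + 0×(0.6Δ_oct) = -2.4Δ_oct; with Δ_oct = 26925 cm⁻¹ that is -64620 cm⁻¹.
High-spin d⁶ would be t2g^4 e_g^2 with 1 pair; low-spin has 3, so 2 excess pairs cost +2P = +34060 cm⁻¹.
Combining: -64620 + 34060 = -30560 cm⁻¹.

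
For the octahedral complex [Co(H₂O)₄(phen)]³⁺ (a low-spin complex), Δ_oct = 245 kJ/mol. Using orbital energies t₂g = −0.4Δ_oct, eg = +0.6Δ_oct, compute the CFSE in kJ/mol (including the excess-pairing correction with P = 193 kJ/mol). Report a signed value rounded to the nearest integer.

-202

Ligand charges: 4×(+0) from H₂O and 1×(+0) from phen sum to +0; with overall charge +3, Co is +3.
Co sits in group 9; removing 3 electrons leaves Co³⁺ with 9 − 3 = 6 d electrons.
The d⁶ electrons fill as t₂g⁶ eg⁰.
Orbital CFSE = 6(-0.4) + 0(0.6) = -2.4Δ_oct = -2.4 × 245 = -588 kJ/mol.
High-spin d⁶ would be t₂g⁴ eg² with 1 pair; low-spin has 3, so 2 excess pairs cost +2P = +386 kJ/mol.
Combining: -588 + 386 = -202 kJ/mol.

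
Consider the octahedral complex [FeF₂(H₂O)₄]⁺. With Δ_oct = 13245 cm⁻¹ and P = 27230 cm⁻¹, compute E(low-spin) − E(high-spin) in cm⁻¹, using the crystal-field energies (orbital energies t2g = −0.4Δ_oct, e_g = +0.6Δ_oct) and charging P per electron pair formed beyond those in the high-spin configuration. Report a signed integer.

27970

Ligand charges: 2×(-1) from F⁻ and 4×(+0) from H₂O sum to -2; with overall charge +1, Fe is +3.
Group 8 minus oxidation state +3 gives a d⁵ configuration for Fe³⁺.
High-spin d⁵ fills as t2g^3 e_g^2 with CFSE 3(−0.4) + 2(+0.6) = 0.0Δ_oct = 0 cm⁻¹.
Low-spin t2g^5 e_g^0 gives -2.0Δ_oct = -26490 cm⁻¹, but forming 2 extra pairs costs 2P = 54460 cm⁻¹, so E(LS) = -26490 + 54460 = 27970 cm⁻¹.
Thus E(LS) − E(HS) = 27970 cm⁻¹.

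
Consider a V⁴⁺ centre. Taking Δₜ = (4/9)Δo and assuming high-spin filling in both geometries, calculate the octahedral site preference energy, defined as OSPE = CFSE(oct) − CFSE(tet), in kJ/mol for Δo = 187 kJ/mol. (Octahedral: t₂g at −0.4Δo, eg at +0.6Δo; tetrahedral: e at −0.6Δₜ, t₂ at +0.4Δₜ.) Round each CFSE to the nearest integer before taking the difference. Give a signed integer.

-25

V is in group 5, so V⁴⁺ is d¹ (5 − 4 = 1).
In an octahedral site d¹ (HS) is t2g^1 e_g^0, giving CFSE(oct) = -0.4Δo = -75 kJ/mol.
In a tetrahedral site the filling is e^1 t2^0: CFSE(tet) = -0.6Δₜ = -0.6 × (4/9)(187) = -50 kJ/mol.
OSPE = -75 − (-50) = -25 kJ/mol.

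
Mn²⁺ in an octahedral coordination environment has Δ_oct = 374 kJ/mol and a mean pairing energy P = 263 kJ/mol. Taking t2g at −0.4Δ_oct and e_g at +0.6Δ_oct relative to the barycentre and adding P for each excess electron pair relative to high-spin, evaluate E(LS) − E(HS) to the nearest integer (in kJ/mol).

Group 7 minus oxidation state +2 gives a d⁵ configuration for Mn²⁺.
High-spin: t2g^3 e_g^2, CFSE = 0.0Δ_oct = 0 kJ/mol.
Low-spin t2g^5 e_g^0 gives -2.0Δ_oct = -748 kJ/mol, but forming 2 extra pairs costs 2P = 526 kJ/mol, so E(LS) = -748 + 526 = -222 kJ/mol.
E(LS) − E(HS) = -222 − (0) = -222 kJ/mol.

-222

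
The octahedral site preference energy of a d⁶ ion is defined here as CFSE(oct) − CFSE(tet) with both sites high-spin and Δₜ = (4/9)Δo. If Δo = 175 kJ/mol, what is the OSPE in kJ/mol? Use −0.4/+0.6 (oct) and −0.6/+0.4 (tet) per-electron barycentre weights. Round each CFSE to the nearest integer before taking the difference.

Octahedral (high-spin): t₂g⁴ eg², CFSE = 4(−0.4) + 2(+0.6) = -0.4Δo = -0.4 × 175 = -70 kJ/mol.
In a tetrahedral site the filling is e³ t₂³: CFSE(tet) = -0.6Δₜ = -0.6 × (4/9)(175) = -47 kJ/mol.
OSPE = CFSE(oct) − CFSE(tet) = -70 − (-47) = -23 kJ/mol.

-23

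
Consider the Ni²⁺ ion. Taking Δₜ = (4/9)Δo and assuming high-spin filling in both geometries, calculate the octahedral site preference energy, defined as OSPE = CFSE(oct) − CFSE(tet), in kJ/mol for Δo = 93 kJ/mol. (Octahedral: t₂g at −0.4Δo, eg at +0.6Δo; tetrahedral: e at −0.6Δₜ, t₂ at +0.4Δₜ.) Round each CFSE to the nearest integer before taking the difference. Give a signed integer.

-79

Ni sits in group 10; removing 2 electrons leaves Ni²⁺ with 10 − 2 = 8 d electrons.
Octahedral (high-spin): t2g^6 e_g^2, CFSE = 6(−0.4) + 2(+0.6) = -1.2Δo = -1.2 × 93 = -112 kJ/mol.
Tetrahedral: e^4 t2^4, CFSE = 4(−0.6) + 4(+0.4) = -0.8Δₜ = -0.8 × (4/9) × 93 = -33 kJ/mol.
OSPE = CFSE(oct) − CFSE(tet) = -112 − (-33) = -79 kJ/mol.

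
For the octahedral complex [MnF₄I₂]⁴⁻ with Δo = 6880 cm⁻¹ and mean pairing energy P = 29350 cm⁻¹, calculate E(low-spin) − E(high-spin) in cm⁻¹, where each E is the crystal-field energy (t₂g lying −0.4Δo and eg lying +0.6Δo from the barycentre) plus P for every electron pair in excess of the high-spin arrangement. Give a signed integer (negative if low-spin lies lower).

44940

Ligand charges: 4×(-1) from F⁻ and 2×(-1) from I⁻ sum to -6; with overall charge -4, Mn is +2.
Group 7 minus oxidation state +2 gives a d⁵ configuration for Mn²⁺.
High-spin: t₂g³ eg², CFSE = 0.0Δo = 0 cm⁻¹.
Low-spin: t₂g⁵ eg⁰, orbital CFSE = -2.0Δo = -13760 cm⁻¹; plus 2 excess pairs × P = +58700 cm⁻¹; total 44940 cm⁻¹.
Thus E(LS) − E(HS) = 44940 cm⁻¹.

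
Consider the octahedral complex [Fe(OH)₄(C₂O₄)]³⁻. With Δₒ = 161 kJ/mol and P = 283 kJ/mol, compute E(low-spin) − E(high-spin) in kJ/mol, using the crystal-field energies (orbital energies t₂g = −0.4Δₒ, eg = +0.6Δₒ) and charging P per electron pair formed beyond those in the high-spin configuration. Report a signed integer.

Ligand charges: 4×(-1) from OH⁻ and 1×(-2) from C₂O₄²⁻ sum to -6; with overall charge -3, Fe is +3.
Fe sits in group 8; removing 3 electrons leaves Fe³⁺ with 8 − 3 = 5 d electrons.
In the high-spin limit (t₂g³ eg²) the orbital term is 0.0Δₒ = 0 kJ/mol, with no excess pairing.
Low-spin t₂g⁵ eg⁰ gives -2.0Δₒ = -322 kJ/mol, but forming 2 extra pairs costs 2P = 566 kJ/mol, so E(LS) = -322 + 566 = 244 kJ/mol.
E(LS) − E(HS) = 244 − (0) = 244 kJ/mol.

244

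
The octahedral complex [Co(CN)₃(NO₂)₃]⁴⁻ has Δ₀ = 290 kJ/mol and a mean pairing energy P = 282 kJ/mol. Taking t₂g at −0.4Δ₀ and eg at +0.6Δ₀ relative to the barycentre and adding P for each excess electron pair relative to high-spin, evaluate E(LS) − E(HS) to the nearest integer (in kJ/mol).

-8

Ligand charges: 3×(-1) from CN⁻ and 3×(-1) from NO₂⁻ sum to -6; with overall charge -4, Co is +2.
Co is in group 9, so Co²⁺ is d⁷ (9 − 2 = 7).
In the high-spin limit (t₂g⁵ eg²) the orbital term is -0.8Δ₀ = -232 kJ/mol, with no excess pairing.
Low-spin: t₂g⁶ eg¹, orbital CFSE = -1.8Δ₀ = -522 kJ/mol; plus 1 excess pair × P = +282 kJ/mol; total -240 kJ/mol.
The difference is -240 − (-232) = -8 kJ/mol, so low-spin lies lower.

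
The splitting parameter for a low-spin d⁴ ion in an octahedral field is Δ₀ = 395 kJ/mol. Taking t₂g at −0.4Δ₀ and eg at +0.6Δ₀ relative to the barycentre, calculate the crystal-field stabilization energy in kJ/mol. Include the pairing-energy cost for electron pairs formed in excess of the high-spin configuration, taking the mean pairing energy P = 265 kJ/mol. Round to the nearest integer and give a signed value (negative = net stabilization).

The d⁴ electrons fill as t₂g⁴ eg⁰.
The orbital stabilization is -1.6Δ₀ = -1.6 × 395 = -632 kJ/mol.
Pairing penalty: 1 pair vs 0 in the high-spin reference → 1 extra × P = 265 kJ/mol.
Overall CFSE = -632 + 265 = -367 kJ/mol.

-367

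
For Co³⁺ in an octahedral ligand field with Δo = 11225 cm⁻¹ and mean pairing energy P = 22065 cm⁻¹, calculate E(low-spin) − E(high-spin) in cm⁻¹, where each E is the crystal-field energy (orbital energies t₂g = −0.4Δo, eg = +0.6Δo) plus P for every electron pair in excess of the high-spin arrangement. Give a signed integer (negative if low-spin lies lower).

21680

Group 9 minus oxidation state +3 gives a d⁶ configuration for Co³⁺.
High-spin d⁶ fills as t₂g⁴ eg² with CFSE 4(−0.4) + 2(+0.6) = -0.4Δo = -4490 cm⁻¹.
For low-spin the configuration is t₂g⁶ eg⁰: orbital energy -2.4 × 11225 = -26940 cm⁻¹, and 2 additional pairs relative to high-spin add 44130 cm⁻¹, giving 17190 cm⁻¹.
E(LS) − E(HS) = 17190 − (-4490) = 21680 cm⁻¹.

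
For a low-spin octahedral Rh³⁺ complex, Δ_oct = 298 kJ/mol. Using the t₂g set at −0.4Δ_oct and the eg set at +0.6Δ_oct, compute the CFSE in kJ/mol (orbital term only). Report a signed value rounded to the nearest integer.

Rh is in group 9, so Rh³⁺ is d⁶ (9 − 3 = 6).
Configuration: t₂g⁶ eg⁰.
Orbital CFSE = 6(-0.4) + 0(0.6) = -2.4Δ_oct = -2.4 × 298 = -715 kJ/mol.

-715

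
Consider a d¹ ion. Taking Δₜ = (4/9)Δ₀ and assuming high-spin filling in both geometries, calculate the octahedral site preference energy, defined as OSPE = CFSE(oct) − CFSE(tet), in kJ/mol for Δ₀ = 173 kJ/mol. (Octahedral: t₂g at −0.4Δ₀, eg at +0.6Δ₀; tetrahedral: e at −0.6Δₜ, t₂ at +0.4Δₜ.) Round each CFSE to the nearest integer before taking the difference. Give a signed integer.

Octahedral high-spin t2g^1 e_g^0: CFSE = -0.4 × 173 = -69 kJ/mol.
In a tetrahedral site the filling is e^1 t2^0: CFSE(tet) = -0.6Δₜ = -0.6 × (4/9)(173) = -46 kJ/mol.
OSPE = -69 − (-46) = -23 kJ/mol.

-23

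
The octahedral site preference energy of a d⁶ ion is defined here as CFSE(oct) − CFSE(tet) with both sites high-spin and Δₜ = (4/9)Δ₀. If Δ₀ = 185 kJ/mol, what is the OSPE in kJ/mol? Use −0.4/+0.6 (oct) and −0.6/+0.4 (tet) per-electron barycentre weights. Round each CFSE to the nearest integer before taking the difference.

-25

In an octahedral site d⁶ (HS) is t2g^4 e_g^2, giving CFSE(oct) = -0.4Δ₀ = -74 kJ/mol.
Tetrahedral: e^3 t2^3, CFSE = 3(−0.6) + 3(+0.4) = -0.6Δₜ = -0.6 × (4/9) × 185 = -49 kJ/mol.
OSPE = -74 − (-49) = -25 kJ/mol.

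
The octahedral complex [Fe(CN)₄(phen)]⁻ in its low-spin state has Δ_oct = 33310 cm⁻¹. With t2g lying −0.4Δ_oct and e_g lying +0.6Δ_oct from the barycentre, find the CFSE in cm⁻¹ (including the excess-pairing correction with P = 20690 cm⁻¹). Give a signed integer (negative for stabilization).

Ligand charges: 4×(-1) from CN⁻ and 1×(+0) from phen sum to -4; with overall charge -1, Fe is +3.
Fe is in group 8, so Fe³⁺ is d⁵ (8 − 3 = 5).
The d⁵ electrons fill as t2g^5 e_g^0.
CFSE(orbital) = 5×(-0.4Δ_oct) + 0×(0.6Δ_oct) = -2.0Δ_oct; with Δ_oct = 33310 cm⁻¹ that is -66620 cm⁻¹.
Pairing penalty: 2 pairs vs 0 in the high-spin reference → 2 extra × P = 41380 cm⁻¹.
Combining: -66620 + 41380 = -25240 cm⁻¹.

-25240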